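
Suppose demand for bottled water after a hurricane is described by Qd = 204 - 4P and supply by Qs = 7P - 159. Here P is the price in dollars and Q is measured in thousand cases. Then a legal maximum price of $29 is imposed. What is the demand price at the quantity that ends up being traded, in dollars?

Equilibrium: 204 - 4P = 7P - 159, so 363 = 11P and P* = 33, Q* = 72.
Because the ceiling (29) lies below the market-clearing price, it is binding.
At P = 29: Qd = 204 - 4·29 = 88 and Qs = 7·29 - 159 = 44.
Only 44 units reach the market. On the demand curve, the marginal buyer's willingness to pay at Q = 44 is (204 - 44)/4 = 40.

40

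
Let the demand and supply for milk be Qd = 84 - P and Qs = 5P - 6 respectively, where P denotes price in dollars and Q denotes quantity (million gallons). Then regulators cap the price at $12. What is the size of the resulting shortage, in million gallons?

18

In a free market, 84 - P = 5P - 6 gives the equilibrium P* = 15, Q* = 69.
Because the ceiling (12) lies below the market-clearing price, it is binding.
At P = 12: Qd = 84 - 12 = 72 and Qs = 5·12 - 6 = 54.
Shortage = Qd - Qs = 72 - 54 = 18.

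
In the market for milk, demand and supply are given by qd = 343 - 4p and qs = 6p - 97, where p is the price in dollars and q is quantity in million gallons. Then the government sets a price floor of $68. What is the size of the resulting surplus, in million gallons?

240

Without the control the market clears where 343 - 4p = 6p - 97, i.e. p* = 44 and q* = 167.
Since 68 > 44, the floor is binding.
At p = 68: qd = 343 - 4·68 = 71 and qs = 6·68 - 97 = 311.
Surplus = qs - qd = 311 - 71 = 240.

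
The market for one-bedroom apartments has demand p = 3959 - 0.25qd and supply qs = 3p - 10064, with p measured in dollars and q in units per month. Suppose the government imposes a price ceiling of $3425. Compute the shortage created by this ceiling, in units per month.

1925

Rearranging demand gives qd = 15836 - 4p. Setting quantity demanded equal to quantity supplied, 15836 - 4p = 3p - 10064, gives p* = 3700 and q* = 1036.
The ceiling of 3425 is below the equilibrium price 3700, so it binds.
At p = 3425: qd = 15836 - 4·3425 = 2136 and qs = 3·3425 - 10064 = 211.
Shortage = qd - qs = 2136 - 211 = 1925.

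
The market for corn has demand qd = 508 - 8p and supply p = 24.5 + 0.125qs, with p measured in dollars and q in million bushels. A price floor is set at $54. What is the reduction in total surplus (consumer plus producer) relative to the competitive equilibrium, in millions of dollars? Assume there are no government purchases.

800

Rearranging supply gives qs = 8p - 196. Setting quantity demanded equal to quantity supplied, 508 - 8p = 8p - 196, gives p* = 44 and q* = 156.
Since 54 > 44, the floor is binding.
At p = 54: qd = 508 - 8·54 = 76 and qs = 8·54 - 196 = 236.
Quantity traded falls to 76. At q = 76 the demand price is (508 - 76)/8 = 54 and the supply price is (196 + 76)/8 = 34.
Deadweight loss = ½ · (54 - 34) · (156 - 76) = ½ · 20 · 80 = 800.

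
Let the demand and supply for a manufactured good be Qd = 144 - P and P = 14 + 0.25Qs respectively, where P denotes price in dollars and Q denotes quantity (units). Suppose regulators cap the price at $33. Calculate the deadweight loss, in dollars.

490

Rearranging supply gives Qs = 4P - 56. In a free market, 144 - P = 4P - 56 gives the equilibrium P* = 40, Q* = 104.
The ceiling of 33 is below the equilibrium price 40, so it binds.
At P = 33: Qd = 144 - 33 = 111 and Qs = 4·33 - 56 = 76.
Quantity traded falls to 76. At Q = 76 the demand price is 144 - 76 = 68 and the supply price is (56 + 76)/4 = 33.
Deadweight loss = ½ · (68 - 33) · (104 - 76) = ½ · 35 · 28 = 490.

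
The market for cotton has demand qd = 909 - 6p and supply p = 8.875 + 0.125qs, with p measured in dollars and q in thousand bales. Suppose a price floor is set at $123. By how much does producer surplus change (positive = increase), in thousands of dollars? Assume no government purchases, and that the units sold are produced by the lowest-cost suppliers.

Rearranging supply gives qs = 8p - 71. Setting quantity demanded equal to quantity supplied, 909 - 6p = 8p - 71, gives p* = 70 and q* = 489.
The floor of 123 is above the equilibrium price 70, so it binds.
At p = 123: qd = 909 - 6·123 = 171 and qs = 8·123 - 71 = 913.
Producer surplus without the control is ½ · (70 - 8.875) · 489 = 14945.0625.
With the floor, 171 units are sold at 123. The supply price at q = 171 is 30.25, so PS = ½ · [(123 - 8.875) + (123 - 30.25)] · 171 = 17687.8125.
Change in producer surplus = 17687.8125 - 14945.0625 = 2742.75.

2742.75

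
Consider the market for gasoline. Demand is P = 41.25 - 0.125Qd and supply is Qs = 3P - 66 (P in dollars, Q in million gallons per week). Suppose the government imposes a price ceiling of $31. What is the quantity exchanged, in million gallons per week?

27

Rearranging demand gives Qd = 330 - 8P. Setting quantity demanded equal to quantity supplied, 330 - 8P = 3P - 66, gives P* = 36 and Q* = 42.
Because the ceiling (31) lies below the market-clearing price, it is binding.
At P = 31: Qd = 330 - 8·31 = 82 and Qs = 3·31 - 66 = 27.
The quantity actually transacted is the short side, supply: 27.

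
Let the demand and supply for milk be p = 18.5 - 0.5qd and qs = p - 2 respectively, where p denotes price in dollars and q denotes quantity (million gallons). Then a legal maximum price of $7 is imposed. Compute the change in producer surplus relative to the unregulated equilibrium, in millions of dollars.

-48

Rearranging demand gives qd = 37 - 2p. Setting quantity demanded equal to quantity supplied, 37 - 2p = p - 2, gives p* = 13 and q* = 11.
Since 7 < 13, the ceiling is binding.
At p = 7: qd = 37 - 2·7 = 23 and qs = 7 - 2 = 5.
Producer surplus without the control is ½ · (13 - 2) · 11 = 60.5.
With the ceiling, producers sell 5 units at 7, so PS = ½ · (7 - 2) · 5 = 12.5.
Change in producer surplus = 12.5 - 60.5 = -48.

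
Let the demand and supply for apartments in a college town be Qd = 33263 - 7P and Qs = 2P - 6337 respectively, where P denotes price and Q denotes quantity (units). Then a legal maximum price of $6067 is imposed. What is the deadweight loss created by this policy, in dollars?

In a free market, 33263 - 7P = 2P - 6337 gives the equilibrium P* = 4400, Q* = 2463.
The ceiling of 6067 is above the equilibrium price 4400, so it is not binding; the market clears at P* = 4400, Q* = 2463.
Since the control does not bind, no trades are prevented and deadweight loss is zero.

0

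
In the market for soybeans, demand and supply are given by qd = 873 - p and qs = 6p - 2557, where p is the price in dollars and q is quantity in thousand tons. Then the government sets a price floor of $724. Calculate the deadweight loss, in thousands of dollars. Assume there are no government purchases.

31941

Without the control the market clears where 873 - p = 6p - 2557, i.e. p* = 490 and q* = 383.
Because the floor (724) lies above the market-clearing price, it is binding.
At p = 724: qd = 873 - 724 = 149 and qs = 6·724 - 2557 = 1787.
Quantity traded falls to 149. At q = 149 the demand price is 873 - 149 = 724 and the supply price is (2557 + 149)/6 = 451.
Deadweight loss = ½ · (724 - 451) · (383 - 149) = ½ · 273 · 234 = 31941.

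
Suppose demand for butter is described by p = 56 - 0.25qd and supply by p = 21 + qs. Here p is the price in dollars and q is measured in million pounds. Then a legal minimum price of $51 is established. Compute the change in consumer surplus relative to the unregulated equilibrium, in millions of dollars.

Rearranging demand gives qd = 224 - 4p; rearranging supply gives qs = p - 21. Without the control the market clears where 224 - 4p = p - 21, i.e. p* = 49 and q* = 28.
Because the floor (51) lies above the market-clearing price, it is binding.
At p = 51: qd = 224 - 4·51 = 20 and qs = 51 - 21 = 30.
Consumer surplus without the control is ½ · (56 - 49) · 28 = 98.
With the floor, consumers buy 20 units at 51, so CS = ½ · (56 - 51) · 20 = 50.
Change in consumer surplus = 50 - 98 = -48.

-48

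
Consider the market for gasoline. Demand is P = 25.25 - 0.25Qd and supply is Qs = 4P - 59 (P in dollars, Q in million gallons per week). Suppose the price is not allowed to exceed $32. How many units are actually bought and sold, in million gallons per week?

Rearranging demand gives Qd = 101 - 4P. Setting quantity demanded equal to quantity supplied, 101 - 4P = 4P - 59, gives P* = 20 and Q* = 21.
Since 32 is above P* = 20, the ceiling does not bind and the free-market outcome prevails.

21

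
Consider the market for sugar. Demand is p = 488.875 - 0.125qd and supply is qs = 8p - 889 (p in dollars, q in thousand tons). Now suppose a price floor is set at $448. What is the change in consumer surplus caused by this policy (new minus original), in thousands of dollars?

Rearranging demand gives qd = 3911 - 8p. Setting quantity demanded equal to quantity supplied, 3911 - 8p = 8p - 889, gives p* = 300 and q* = 1511.
Since 448 > 300, the floor is binding.
At p = 448: qd = 3911 - 8·448 = 327 and qs = 8·448 - 889 = 2695.
Consumer surplus without the control is ½ · (488.875 - 300) · 1511 = 142695.0625.
With the floor, consumers buy 327 units at 448, so CS = ½ · (488.875 - 448) · 327 = 6683.0625.
Change in consumer surplus = 6683.0625 - 142695.0625 = -136012.

-136012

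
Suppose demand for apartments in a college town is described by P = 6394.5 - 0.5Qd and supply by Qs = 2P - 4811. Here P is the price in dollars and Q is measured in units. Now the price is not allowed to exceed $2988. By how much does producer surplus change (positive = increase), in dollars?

Rearranging demand gives Qd = 12789 - 2P. Setting quantity demanded equal to quantity supplied, 12789 - 2P = 2P - 4811, gives P* = 4400 and Q* = 3989.
Since 2988 < 4400, the ceiling is binding.
At P = 2988: Qd = 12789 - 2·2988 = 6813 and Qs = 2·2988 - 4811 = 1165.
Producer surplus without the control is ½ · (4400 - 2405.5) · 3989 = 3978030.25.
With the ceiling, producers sell 1165 units at 2988, so PS = ½ · (2988 - 2405.5) · 1165 = 339306.25.
Change in producer surplus = 339306.25 - 3978030.25 = -3638724.

-3638724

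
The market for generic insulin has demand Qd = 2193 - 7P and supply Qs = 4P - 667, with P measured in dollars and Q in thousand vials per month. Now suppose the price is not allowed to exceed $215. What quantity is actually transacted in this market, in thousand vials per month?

In a free market, 2193 - 7P = 4P - 667 gives the equilibrium P* = 260, Q* = 373.
Since 215 < 260, the ceiling is binding.
At P = 215: Qd = 2193 - 7·215 = 688 and Qs = 4·215 - 667 = 193.
The quantity actually transacted is the short side, supply: 193.

193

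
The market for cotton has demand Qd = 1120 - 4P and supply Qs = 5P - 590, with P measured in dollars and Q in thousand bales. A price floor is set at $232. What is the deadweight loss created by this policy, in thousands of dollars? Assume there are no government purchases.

6350.4

Setting quantity demanded equal to quantity supplied, 1120 - 4P = 5P - 590, gives P* = 190 and Q* = 360.
The floor of 232 is above the equilibrium price 190, so it binds.
At P = 232: Qd = 1120 - 4·232 = 192 and Qs = 5·232 - 590 = 570.
Quantity traded falls to 192. At Q = 192 the demand price is (1120 - 192)/4 = 232 and the supply price is (590 + 192)/5 = 156.4.
Deadweight loss = ½ · (232 - 156.4) · (360 - 192) = ½ · 75.6 · 168 = 6350.4.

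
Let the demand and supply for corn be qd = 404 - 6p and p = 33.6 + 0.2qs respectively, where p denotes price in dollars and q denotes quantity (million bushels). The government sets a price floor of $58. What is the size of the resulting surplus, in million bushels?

66

Rearranging supply gives qs = 5p - 168. Equilibrium: 404 - 6p = 5p - 168, so 572 = 11p and p* = 52, q* = 92.
The floor of 58 is above the equilibrium price 52, so it binds.
At p = 58: qd = 404 - 6·58 = 56 and qs = 5·58 - 168 = 122.
Surplus = qs - qd = 122 - 56 = 66.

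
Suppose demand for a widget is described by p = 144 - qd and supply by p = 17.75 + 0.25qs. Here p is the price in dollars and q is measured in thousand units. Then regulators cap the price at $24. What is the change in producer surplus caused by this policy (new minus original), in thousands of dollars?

Rearranging demand gives qd = 144 - p; rearranging supply gives qs = 4p - 71. Equilibrium: 144 - p = 4p - 71, so 215 = 5p and p* = 43, q* = 101.
Because the ceiling (24) lies below the market-clearing price, it is binding.
At p = 24: qd = 144 - 24 = 120 and qs = 4·24 - 71 = 25.
Producer surplus without the control is ½ · (43 - 17.75) · 101 = 1275.125.
With the ceiling, producers sell 25 units at 24, so PS = ½ · (24 - 17.75) · 25 = 78.125.
Change in producer surplus = 78.125 - 1275.125 = -1197.

-1197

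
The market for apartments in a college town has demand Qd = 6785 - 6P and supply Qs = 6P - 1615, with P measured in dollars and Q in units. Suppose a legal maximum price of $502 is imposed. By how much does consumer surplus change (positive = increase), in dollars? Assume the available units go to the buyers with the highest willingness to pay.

In a free market, 6785 - 6P = 6P - 1615 gives the equilibrium P* = 700, Q* = 2585.
Because the ceiling (502) lies below the market-clearing price, it is binding.
At P = 502: Qd = 6785 - 6·502 = 3773 and Qs = 6·502 - 1615 = 1397.
Consumer surplus without the control is ½ · (6785/6 - 700) · 2585 = 6682225/12.
With the ceiling, 1397 units are sold at 502 (assume they go to the highest-value buyers). The demand price at Q = 1397 is 898, so CS = ½ · [(6785/6 - 502) + (898 - 502)] · 1397 = 8590153/12.
Change in consumer surplus = 8590153/12 - 6682225/12 = 158994.

158994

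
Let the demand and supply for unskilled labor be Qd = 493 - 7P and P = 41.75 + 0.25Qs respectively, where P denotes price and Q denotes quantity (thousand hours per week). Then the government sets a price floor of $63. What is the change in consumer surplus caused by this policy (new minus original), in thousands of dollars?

-187.5

Rearranging supply gives Qs = 4P - 167. In a free market, 493 - 7P = 4P - 167 gives the equilibrium P* = 60, Q* = 73.
Since 63 > 60, the floor is binding.
At P = 63: Qd = 493 - 7·63 = 52 and Qs = 4·63 - 167 = 85.
Consumer surplus without the control is ½ · (493/7 - 60) · 73 = 5329/14.
With the floor, consumers buy 52 units at 63, so CS = ½ · (493/7 - 63) · 52 = 1352/7.
Change in consumer surplus = 1352/7 - 5329/14 = -187.5.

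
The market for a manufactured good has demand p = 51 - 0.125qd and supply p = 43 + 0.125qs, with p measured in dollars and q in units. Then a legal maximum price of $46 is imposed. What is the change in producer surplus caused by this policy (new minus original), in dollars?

Rearranging demand gives qd = 408 - 8p; rearranging supply gives qs = 8p - 344. Equilibrium: 408 - 8p = 8p - 344, so 752 = 16p and p* = 47, q* = 32.
Since 46 < 47, the ceiling is binding.
At p = 46: qd = 408 - 8·46 = 40 and qs = 8·46 - 344 = 24.
Producer surplus without the control is ½ · (47 - 43) · 32 = 64.
With the ceiling, producers sell 24 units at 46, so PS = ½ · (46 - 43) · 24 = 36.
Change in producer surplus = 36 - 64 = -28.

-28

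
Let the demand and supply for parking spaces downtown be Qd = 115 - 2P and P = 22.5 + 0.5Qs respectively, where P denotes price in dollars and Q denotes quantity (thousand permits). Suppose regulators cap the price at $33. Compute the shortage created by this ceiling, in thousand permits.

28

Rearranging supply gives Qs = 2P - 45. Without the control the market clears where 115 - 2P = 2P - 45, i.e. P* = 40 and Q* = 35.
The ceiling of 33 is below the equilibrium price 40, so it binds.
At P = 33: Qd = 115 - 2·33 = 49 and Qs = 2·33 - 45 = 21.
Shortage = Qd - Qs = 49 - 21 = 28.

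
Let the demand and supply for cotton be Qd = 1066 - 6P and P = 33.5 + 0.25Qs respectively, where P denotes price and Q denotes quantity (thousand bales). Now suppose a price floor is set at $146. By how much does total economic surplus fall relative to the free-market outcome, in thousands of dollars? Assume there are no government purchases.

Rearranging supply gives Qs = 4P - 134. Without the control the market clears where 1066 - 6P = 4P - 134, i.e. P* = 120 and Q* = 346.
Because the floor (146) lies above the market-clearing price, it is binding.
At P = 146: Qd = 1066 - 6·146 = 190 and Qs = 4·146 - 134 = 450.
Quantity traded falls to 190. At Q = 190 the demand price is (1066 - 190)/6 = 146 and the supply price is (134 + 190)/4 = 81.
Deadweight loss = ½ · (146 - 81) · (346 - 190) = ½ · 65 · 156 = 5070.

5070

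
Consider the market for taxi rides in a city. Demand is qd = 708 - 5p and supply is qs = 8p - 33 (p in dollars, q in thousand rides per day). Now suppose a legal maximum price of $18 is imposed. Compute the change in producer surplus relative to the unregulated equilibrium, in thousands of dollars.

Equilibrium: 708 - 5p = 8p - 33, so 741 = 13p and p* = 57, q* = 423.
Since 18 < 57, the ceiling is binding.
At p = 18: qd = 708 - 5·18 = 618 and qs = 8·18 - 33 = 111.
Producer surplus without the control is ½ · (57 - 4.125) · 423 = 11183.0625.
With the ceiling, producers sell 111 units at 18, so PS = ½ · (18 - 4.125) · 111 = 770.0625.
Change in producer surplus = 770.0625 - 11183.0625 = -10413.

-10413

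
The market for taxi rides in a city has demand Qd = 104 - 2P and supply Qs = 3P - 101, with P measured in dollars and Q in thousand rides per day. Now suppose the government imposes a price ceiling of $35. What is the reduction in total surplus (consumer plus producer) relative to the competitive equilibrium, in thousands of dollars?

135

Setting quantity demanded equal to quantity supplied, 104 - 2P = 3P - 101, gives P* = 41 and Q* = 22.
Because the ceiling (35) lies below the market-clearing price, it is binding.
At P = 35: Qd = 104 - 2·35 = 34 and Qs = 3·35 - 101 = 4.
Quantity traded falls to 4. At Q = 4 the demand price is (104 - 4)/2 = 50 and the supply price is (101 + 4)/3 = 35.
Deadweight loss = ½ · (50 - 35) · (22 - 4) = ½ · 15 · 18 = 135.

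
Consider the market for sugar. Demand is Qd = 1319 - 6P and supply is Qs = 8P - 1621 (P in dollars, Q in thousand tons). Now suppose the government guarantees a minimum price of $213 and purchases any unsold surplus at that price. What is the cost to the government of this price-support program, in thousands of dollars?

Equilibrium: 1319 - 6P = 8P - 1621, so 2940 = 14P and P* = 210, Q* = 59.
Since 213 > 210, the floor is binding.
At P = 213: Qd = 1319 - 6·213 = 41 and Qs = 8·213 - 1621 = 83.
Surplus = Qs - Qd = 42.
Government expenditure = surplus × support price = 42 × 213 = 8946.

8946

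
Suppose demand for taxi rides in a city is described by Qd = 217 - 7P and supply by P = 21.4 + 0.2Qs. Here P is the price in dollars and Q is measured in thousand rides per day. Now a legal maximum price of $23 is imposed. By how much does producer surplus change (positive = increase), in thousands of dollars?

-72

Rearranging supply gives Qs = 5P - 107. Setting quantity demanded equal to quantity supplied, 217 - 7P = 5P - 107, gives P* = 27 and Q* = 28.
Because the ceiling (23) lies below the market-clearing price, it is binding.
At P = 23: Qd = 217 - 7·23 = 56 and Qs = 5·23 - 107 = 8.
Producer surplus without the control is ½ · (27 - 21.4) · 28 = 78.4.
With the ceiling, producers sell 8 units at 23, so PS = ½ · (23 - 21.4) · 8 = 6.4.
Change in producer surplus = 6.4 - 78.4 = -72.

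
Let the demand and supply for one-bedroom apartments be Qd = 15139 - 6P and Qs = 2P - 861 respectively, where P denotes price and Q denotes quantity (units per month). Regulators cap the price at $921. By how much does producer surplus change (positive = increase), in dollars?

-2222740

In a free market, 15139 - 6P = 2P - 861 gives the equilibrium P* = 2000, Q* = 3139.
Since 921 < 2000, the ceiling is binding.
At P = 921: Qd = 15139 - 6·921 = 9613 and Qs = 2·921 - 861 = 981.
Producer surplus without the control is ½ · (2000 - 430.5) · 3139 = 2463330.25.
With the ceiling, producers sell 981 units at 921, so PS = ½ · (921 - 430.5) · 981 = 240590.25.
Change in producer surplus = 240590.25 - 2463330.25 = -2222740.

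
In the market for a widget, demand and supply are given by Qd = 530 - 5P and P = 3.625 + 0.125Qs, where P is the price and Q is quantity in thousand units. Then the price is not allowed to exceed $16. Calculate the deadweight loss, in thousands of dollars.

Rearranging supply gives Qs = 8P - 29. Without the control the market clears where 530 - 5P = 8P - 29, i.e. P* = 43 and Q* = 315.
The ceiling of 16 is below the equilibrium price 43, so it binds.
At P = 16: Qd = 530 - 5·16 = 450 and Qs = 8·16 - 29 = 99.
Quantity traded falls to 99. At Q = 99 the demand price is (530 - 99)/5 = 86.2 and the supply price is (29 + 99)/8 = 16.
Deadweight loss = ½ · (86.2 - 16) · (315 - 99) = ½ · 70.2 · 216 = 7581.6.

7581.6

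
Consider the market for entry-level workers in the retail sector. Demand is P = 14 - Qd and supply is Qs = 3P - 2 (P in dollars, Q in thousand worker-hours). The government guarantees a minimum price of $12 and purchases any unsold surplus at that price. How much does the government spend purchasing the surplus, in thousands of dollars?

Rearranging demand gives Qd = 14 - P. In a free market, 14 - P = 3P - 2 gives the equilibrium P* = 4, Q* = 10.
Since 12 > 4, the floor is binding.
At P = 12: Qd = 14 - 12 = 2 and Qs = 3·12 - 2 = 34.
Surplus = Qs - Qd = 32.
Government expenditure = surplus × support price = 32 × 12 = 384.

384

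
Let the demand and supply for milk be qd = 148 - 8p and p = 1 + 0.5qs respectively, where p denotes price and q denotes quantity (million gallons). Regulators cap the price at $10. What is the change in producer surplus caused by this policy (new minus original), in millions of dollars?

Rearranging supply gives qs = 2p - 2. Without the control the market clears where 148 - 8p = 2p - 2, i.e. p* = 15 and q* = 28.
The ceiling of 10 is below the equilibrium price 15, so it binds.
At p = 10: qd = 148 - 8·10 = 68 and qs = 2·10 - 2 = 18.
Producer surplus without the control is ½ · (15 - 1) · 28 = 196.
With the ceiling, producers sell 18 units at 10, so PS = ½ · (10 - 1) · 18 = 81.
Change in producer surplus = 81 - 196 = -115.

-115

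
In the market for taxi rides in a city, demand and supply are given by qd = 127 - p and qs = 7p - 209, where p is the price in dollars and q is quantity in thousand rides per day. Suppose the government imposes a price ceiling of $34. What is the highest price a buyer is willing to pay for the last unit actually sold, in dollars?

98

Without the control the market clears where 127 - p = 7p - 209, i.e. p* = 42 and q* = 85.
Since 34 < 42, the ceiling is binding.
At p = 34: qd = 127 - 34 = 93 and qs = 7·34 - 209 = 29.
Only 29 units reach the market. On the demand curve, the marginal buyer's willingness to pay at q = 29 is (127 - 29) = 98.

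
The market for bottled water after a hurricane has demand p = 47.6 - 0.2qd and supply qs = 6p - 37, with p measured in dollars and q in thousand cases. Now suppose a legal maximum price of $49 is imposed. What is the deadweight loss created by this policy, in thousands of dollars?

0

Rearranging demand gives qd = 238 - 5p. In a free market, 238 - 5p = 6p - 37 gives the equilibrium p* = 25, q* = 113.
Since 49 is above p* = 25, the ceiling does not bind and the free-market outcome prevails.
Since the control does not bind, no trades are prevented and deadweight loss is zero.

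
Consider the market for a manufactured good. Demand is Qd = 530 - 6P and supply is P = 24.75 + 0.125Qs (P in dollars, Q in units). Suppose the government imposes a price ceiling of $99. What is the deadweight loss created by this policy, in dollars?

0

Rearranging supply gives Qs = 8P - 198. Setting quantity demanded equal to quantity supplied, 530 - 6P = 8P - 198, gives P* = 52 and Q* = 218.
The ceiling of 99 is above the equilibrium price 52, so it is not binding; the market clears at P* = 52, Q* = 218.
Since the control does not bind, no trades are prevented and deadweight loss is zero.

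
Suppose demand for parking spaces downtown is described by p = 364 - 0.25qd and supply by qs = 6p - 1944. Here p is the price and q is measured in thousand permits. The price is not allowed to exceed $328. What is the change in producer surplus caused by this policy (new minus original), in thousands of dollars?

-720

Rearranging demand gives qd = 1456 - 4p. Setting quantity demanded equal to quantity supplied, 1456 - 4p = 6p - 1944, gives p* = 340 and q* = 96.
The ceiling of 328 is below the equilibrium price 340, so it binds.
At p = 328: qd = 1456 - 4·328 = 144 and qs = 6·328 - 1944 = 24.
Producer surplus without the control is ½ · (340 - 324) · 96 = 768.
With the ceiling, producers sell 24 units at 328, so PS = ½ · (328 - 324) · 24 = 48.
Change in producer surplus = 48 - 768 = -720.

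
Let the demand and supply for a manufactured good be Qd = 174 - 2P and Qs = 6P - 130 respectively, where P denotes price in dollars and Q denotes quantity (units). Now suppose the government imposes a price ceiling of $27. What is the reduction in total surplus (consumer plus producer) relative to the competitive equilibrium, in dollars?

1452

In a free market, 174 - 2P = 6P - 130 gives the equilibrium P* = 38, Q* = 98.
The ceiling of 27 is below the equilibrium price 38, so it binds.
At P = 27: Qd = 174 - 2·27 = 120 and Qs = 6·27 - 130 = 32.
Quantity traded falls to 32. At Q = 32 the demand price is (174 - 32)/2 = 71 and the supply price is (130 + 32)/6 = 27.
Deadweight loss = ½ · (71 - 27) · (98 - 32) = ½ · 44 · 66 = 1452.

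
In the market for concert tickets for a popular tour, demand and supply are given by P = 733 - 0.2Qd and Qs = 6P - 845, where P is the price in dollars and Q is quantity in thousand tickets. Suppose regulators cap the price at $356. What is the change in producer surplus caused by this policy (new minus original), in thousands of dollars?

Rearranging demand gives Qd = 3665 - 5P. Without the control the market clears where 3665 - 5P = 6P - 845, i.e. P* = 410 and Q* = 1615.
The ceiling of 356 is below the equilibrium price 410, so it binds.
At P = 356: Qd = 3665 - 5·356 = 1885 and Qs = 6·356 - 845 = 1291.
Producer surplus without the control is ½ · (410 - 845/6) · 1615 = 2608225/12.
With the ceiling, producers sell 1291 units at 356, so PS = ½ · (356 - 845/6) · 1291 = 1666681/12.
Change in producer surplus = 1666681/12 - 2608225/12 = -78462.

-78462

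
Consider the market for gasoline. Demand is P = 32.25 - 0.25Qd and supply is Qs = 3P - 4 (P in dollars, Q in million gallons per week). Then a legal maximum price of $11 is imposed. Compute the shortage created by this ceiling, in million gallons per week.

Rearranging demand gives Qd = 129 - 4P. Without the control the market clears where 129 - 4P = 3P - 4, i.e. P* = 19 and Q* = 53.
The ceiling of 11 is below the equilibrium price 19, so it binds.
At P = 11: Qd = 129 - 4·11 = 85 and Qs = 3·11 - 4 = 29.
Shortage = Qd - Qs = 85 - 29 = 56.

56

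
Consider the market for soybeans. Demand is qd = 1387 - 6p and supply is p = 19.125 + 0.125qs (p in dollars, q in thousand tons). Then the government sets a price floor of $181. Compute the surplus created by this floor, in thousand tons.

994

Rearranging supply gives qs = 8p - 153. In a free market, 1387 - 6p = 8p - 153 gives the equilibrium p* = 110, q* = 727.
The floor of 181 is above the equilibrium price 110, so it binds.
At p = 181: qd = 1387 - 6·181 = 301 and qs = 8·181 - 153 = 1295.
Surplus = qs - qd = 1295 - 301 = 994.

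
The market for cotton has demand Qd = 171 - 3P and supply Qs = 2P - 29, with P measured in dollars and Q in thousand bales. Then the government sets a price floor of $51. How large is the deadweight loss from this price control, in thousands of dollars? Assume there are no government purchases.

453.75

Setting quantity demanded equal to quantity supplied, 171 - 3P = 2P - 29, gives P* = 40 and Q* = 51.
Because the floor (51) lies above the market-clearing price, it is binding.
At P = 51: Qd = 171 - 3·51 = 18 and Qs = 2·51 - 29 = 73.
Quantity traded falls to 18. At Q = 18 the demand price is (171 - 18)/3 = 51 and the supply price is (29 + 18)/2 = 23.5.
Deadweight loss = ½ · (51 - 23.5) · (51 - 18) = ½ · 27.5 · 33 = 453.75.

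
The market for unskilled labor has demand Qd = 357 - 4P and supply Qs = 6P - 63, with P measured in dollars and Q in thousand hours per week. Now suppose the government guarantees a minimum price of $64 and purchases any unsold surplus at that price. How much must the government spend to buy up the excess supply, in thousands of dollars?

14080

Setting quantity demanded equal to quantity supplied, 357 - 4P = 6P - 63, gives P* = 42 and Q* = 189.
The floor of 64 is above the equilibrium price 42, so it binds.
At P = 64: Qd = 357 - 4·64 = 101 and Qs = 6·64 - 63 = 321.
Surplus = Qs - Qd = 220.
Government expenditure = surplus × support price = 220 × 64 = 14080.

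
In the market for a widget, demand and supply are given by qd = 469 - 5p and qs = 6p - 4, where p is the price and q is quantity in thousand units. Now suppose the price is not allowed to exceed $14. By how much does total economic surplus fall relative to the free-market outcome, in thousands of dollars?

Without the control the market clears where 469 - 5p = 6p - 4, i.e. p* = 43 and q* = 254.
Since 14 < 43, the ceiling is binding.
At p = 14: qd = 469 - 5·14 = 399 and qs = 6·14 - 4 = 80.
Quantity traded falls to 80. At q = 80 the demand price is (469 - 80)/5 = 77.8 and the supply price is (4 + 80)/6 = 14.
Deadweight loss = ½ · (77.8 - 14) · (254 - 80) = ½ · 63.8 · 174 = 5550.6.

5550.6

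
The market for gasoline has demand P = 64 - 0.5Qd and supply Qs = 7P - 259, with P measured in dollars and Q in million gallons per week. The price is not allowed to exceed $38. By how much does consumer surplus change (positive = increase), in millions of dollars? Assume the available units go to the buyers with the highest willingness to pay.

Rearranging demand gives Qd = 128 - 2P. Setting quantity demanded equal to quantity supplied, 128 - 2P = 7P - 259, gives P* = 43 and Q* = 42.
Because the ceiling (38) lies below the market-clearing price, it is binding.
At P = 38: Qd = 128 - 2·38 = 52 and Qs = 7·38 - 259 = 7.
Consumer surplus without the control is ½ · (64 - 43) · 42 = 441.
With the ceiling, 7 units are sold at 38 (assume they go to the highest-value buyers). The demand price at Q = 7 is 60.5, so CS = ½ · [(64 - 38) + (60.5 - 38)] · 7 = 169.75.
Change in consumer surplus = 169.75 - 441 = -271.25.

-271.25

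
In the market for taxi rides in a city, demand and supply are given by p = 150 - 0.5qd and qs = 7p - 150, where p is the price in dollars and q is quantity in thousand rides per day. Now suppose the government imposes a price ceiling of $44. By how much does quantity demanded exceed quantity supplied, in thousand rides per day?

54

Rearranging demand gives qd = 300 - 2p. Without the control the market clears where 300 - 2p = 7p - 150, i.e. p* = 50 and q* = 200.
The ceiling of 44 is below the equilibrium price 50, so it binds.
At p = 44: qd = 300 - 2·44 = 212 and qs = 7·44 - 150 = 158.
Shortage = qd - qs = 212 - 158 = 54.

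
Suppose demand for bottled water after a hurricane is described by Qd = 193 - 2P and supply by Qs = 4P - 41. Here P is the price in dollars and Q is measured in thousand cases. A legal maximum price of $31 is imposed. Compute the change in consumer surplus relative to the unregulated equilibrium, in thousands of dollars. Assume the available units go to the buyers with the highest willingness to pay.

408

Equilibrium: 193 - 2P = 4P - 41, so 234 = 6P and P* = 39, Q* = 115.
Because the ceiling (31) lies below the market-clearing price, it is binding.
At P = 31: Qd = 193 - 2·31 = 131 and Qs = 4·31 - 41 = 83.
Consumer surplus without the control is ½ · (96.5 - 39) · 115 = 3306.25.
With the ceiling, 83 units are sold at 31 (assume they go to the highest-value buyers). The demand price at Q = 83 is 55, so CS = ½ · [(96.5 - 31) + (55 - 31)] · 83 = 3714.25.
Change in consumer surplus = 3714.25 - 3306.25 = 408.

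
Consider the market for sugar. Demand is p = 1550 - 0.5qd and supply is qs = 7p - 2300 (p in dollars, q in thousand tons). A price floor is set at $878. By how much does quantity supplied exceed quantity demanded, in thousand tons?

2502

Rearranging demand gives qd = 3100 - 2p. Equilibrium: 3100 - 2p = 7p - 2300, so 5400 = 9p and p* = 600, q* = 1900.
Because the floor (878) lies above the market-clearing price, it is binding.
At p = 878: qd = 3100 - 2·878 = 1344 and qs = 7·878 - 2300 = 3846.
Surplus = qs - qd = 3846 - 1344 = 2502.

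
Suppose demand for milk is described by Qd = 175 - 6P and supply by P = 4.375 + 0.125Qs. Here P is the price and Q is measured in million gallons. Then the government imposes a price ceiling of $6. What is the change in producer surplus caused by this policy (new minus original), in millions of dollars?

-441

Rearranging supply gives Qs = 8P - 35. Without the control the market clears where 175 - 6P = 8P - 35, i.e. P* = 15 and Q* = 85.
Since 6 < 15, the ceiling is binding.
At P = 6: Qd = 175 - 6·6 = 139 and Qs = 8·6 - 35 = 13.
Producer surplus without the control is ½ · (15 - 4.375) · 85 = 451.5625.
With the ceiling, producers sell 13 units at 6, so PS = ½ · (6 - 4.375) · 13 = 10.5625.
Change in producer surplus = 10.5625 - 451.5625 = -441.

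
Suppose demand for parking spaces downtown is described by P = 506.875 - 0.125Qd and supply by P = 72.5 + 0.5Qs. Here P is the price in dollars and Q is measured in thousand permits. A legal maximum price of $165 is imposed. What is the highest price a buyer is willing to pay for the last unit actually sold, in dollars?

483.75

Rearranging demand gives Qd = 4055 - 8P; rearranging supply gives Qs = 2P - 145. Setting quantity demanded equal to quantity supplied, 4055 - 8P = 2P - 145, gives P* = 420 and Q* = 695.
Because the ceiling (165) lies below the market-clearing price, it is binding.
At P = 165: Qd = 4055 - 8·165 = 2735 and Qs = 2·165 - 145 = 185.
Only 185 units reach the market. On the demand curve, the marginal buyer's willingness to pay at Q = 185 is (4055 - 185)/8 = 483.75.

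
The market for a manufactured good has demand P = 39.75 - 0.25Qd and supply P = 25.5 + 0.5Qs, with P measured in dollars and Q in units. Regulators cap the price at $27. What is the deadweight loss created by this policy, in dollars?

96

Rearranging demand gives Qd = 159 - 4P; rearranging supply gives Qs = 2P - 51. In a free market, 159 - 4P = 2P - 51 gives the equilibrium P* = 35, Q* = 19.
Since 27 < 35, the ceiling is binding.
At P = 27: Qd = 159 - 4·27 = 51 and Qs = 2·27 - 51 = 3.
Quantity traded falls to 3. At Q = 3 the demand price is (159 - 3)/4 = 39 and the supply price is (51 + 3)/2 = 27.
Deadweight loss = ½ · (39 - 27) · (19 - 3) = ½ · 12 · 16 = 96.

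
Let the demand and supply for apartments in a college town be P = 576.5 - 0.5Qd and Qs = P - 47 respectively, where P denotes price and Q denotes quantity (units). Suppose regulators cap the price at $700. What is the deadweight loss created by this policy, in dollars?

Rearranging demand gives Qd = 1153 - 2P. Setting quantity demanded equal to quantity supplied, 1153 - 2P = P - 47, gives P* = 400 and Q* = 353.
The ceiling of 700 is above the equilibrium price 400, so it is not binding; the market clears at P* = 400, Q* = 353.
Since the control does not bind, no trades are prevented and deadweight loss is zero.

0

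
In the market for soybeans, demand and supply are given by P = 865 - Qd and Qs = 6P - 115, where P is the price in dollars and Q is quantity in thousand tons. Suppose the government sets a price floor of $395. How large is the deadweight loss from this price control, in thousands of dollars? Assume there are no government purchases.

37931.25

Rearranging demand gives Qd = 865 - P. Without the control the market clears where 865 - P = 6P - 115, i.e. P* = 140 and Q* = 725.
The floor of 395 is above the equilibrium price 140, so it binds.
At P = 395: Qd = 865 - 395 = 470 and Qs = 6·395 - 115 = 2255.
Quantity traded falls to 470. At Q = 470 the demand price is 865 - 470 = 395 and the supply price is (115 + 470)/6 = 97.5.
Deadweight loss = ½ · (395 - 97.5) · (725 - 470) = ½ · 297.5 · 255 = 37931.25.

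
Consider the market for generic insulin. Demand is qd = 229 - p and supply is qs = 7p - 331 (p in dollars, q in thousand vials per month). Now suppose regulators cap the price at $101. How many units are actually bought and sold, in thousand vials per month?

In a free market, 229 - p = 7p - 331 gives the equilibrium p* = 70, q* = 159.
The ceiling of 101 is above the equilibrium price 70, so it is not binding; the market clears at p* = 70, q* = 159.

159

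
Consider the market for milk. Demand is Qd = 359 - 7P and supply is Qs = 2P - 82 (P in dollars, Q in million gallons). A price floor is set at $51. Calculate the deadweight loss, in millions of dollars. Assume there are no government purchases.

63

Without the control the market clears where 359 - 7P = 2P - 82, i.e. P* = 49 and Q* = 16.
Because the floor (51) lies above the market-clearing price, it is binding.
At P = 51: Qd = 359 - 7·51 = 2 and Qs = 2·51 - 82 = 20.
Quantity traded falls to 2. At Q = 2 the demand price is (359 - 2)/7 = 51 and the supply price is (82 + 2)/2 = 42.
Deadweight loss = ½ · (51 - 42) · (16 - 2) = ½ · 9 · 14 = 63.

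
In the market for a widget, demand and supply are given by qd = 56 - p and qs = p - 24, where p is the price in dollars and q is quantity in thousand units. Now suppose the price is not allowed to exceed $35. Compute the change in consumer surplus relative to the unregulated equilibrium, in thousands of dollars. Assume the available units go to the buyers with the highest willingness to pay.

42.5

Setting quantity demanded equal to quantity supplied, 56 - p = p - 24, gives p* = 40 and q* = 16.
Because the ceiling (35) lies below the market-clearing price, it is binding.
At p = 35: qd = 56 - 35 = 21 and qs = 35 - 24 = 11.
Consumer surplus without the control is ½ · (56 - 40) · 16 = 128.
With the ceiling, 11 units are sold at 35 (assume they go to the highest-value buyers). The demand price at q = 11 is 45, so CS = ½ · [(56 - 35) + (45 - 35)] · 11 = 170.5.
Change in consumer surplus = 170.5 - 128 = 42.5.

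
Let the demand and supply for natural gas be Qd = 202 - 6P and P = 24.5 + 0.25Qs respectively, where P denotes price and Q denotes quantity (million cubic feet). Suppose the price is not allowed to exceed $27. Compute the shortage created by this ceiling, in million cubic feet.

30

Rearranging supply gives Qs = 4P - 98. In a free market, 202 - 6P = 4P - 98 gives the equilibrium P* = 30, Q* = 22.
Since 27 < 30, the ceiling is binding.
At P = 27: Qd = 202 - 6·27 = 40 and Qs = 4·27 - 98 = 10.
Shortage = Qd - Qs = 40 - 10 = 30.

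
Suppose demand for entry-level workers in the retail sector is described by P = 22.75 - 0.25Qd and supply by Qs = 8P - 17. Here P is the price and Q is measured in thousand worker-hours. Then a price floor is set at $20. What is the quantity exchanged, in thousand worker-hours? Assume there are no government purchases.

11

Rearranging demand gives Qd = 91 - 4P. In a free market, 91 - 4P = 8P - 17 gives the equilibrium P* = 9, Q* = 55.
Since 20 > 9, the floor is binding.
At P = 20: Qd = 91 - 4·20 = 11 and Qs = 8·20 - 17 = 143.
The quantity actually transacted is the short side, demand: 11.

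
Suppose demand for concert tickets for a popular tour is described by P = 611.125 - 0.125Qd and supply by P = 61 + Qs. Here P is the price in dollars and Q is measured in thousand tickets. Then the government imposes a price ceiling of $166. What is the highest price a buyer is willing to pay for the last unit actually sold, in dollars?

Rearranging demand gives Qd = 4889 - 8P; rearranging supply gives Qs = P - 61. In a free market, 4889 - 8P = P - 61 gives the equilibrium P* = 550, Q* = 489.
Because the ceiling (166) lies below the market-clearing price, it is binding.
At P = 166: Qd = 4889 - 8·166 = 3561 and Qs = 166 - 61 = 105.
Only 105 units reach the market. On the demand curve, the marginal buyer's willingness to pay at Q = 105 is (4889 - 105)/8 = 598.

598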